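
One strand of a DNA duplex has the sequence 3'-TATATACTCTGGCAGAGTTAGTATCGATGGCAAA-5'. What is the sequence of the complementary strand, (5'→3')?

The strand is given 3'→5', so its complement runs 5'→3' in the same left-to-right order: pair each base A↔T, G↔C.

5'-ATATATGAGACCGTCTCAATCATAGCTACCGTTT-3'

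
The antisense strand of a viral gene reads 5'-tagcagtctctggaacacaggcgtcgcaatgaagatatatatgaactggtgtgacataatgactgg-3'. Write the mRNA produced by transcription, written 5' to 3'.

5'-CCAGUCAUUAUGUCACACCAGUUCAUAUAUAUCUUCAUUGCGACGCCUGUGUUCCAGAGACUGCUA-3'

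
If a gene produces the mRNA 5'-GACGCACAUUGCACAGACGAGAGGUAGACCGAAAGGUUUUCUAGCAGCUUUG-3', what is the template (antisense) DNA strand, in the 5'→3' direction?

Replace U with T to get the coding DNA strand: GACGCACATTGCACAGACGAGAGGTAGACCGAAAGGTTTTCTAGCAGCTTTG. The template strand is its reverse complement (complement CTGCGTGTAACGTGTCTGCTCTCCATCTGGCTTTCCAAAAGATCGTCGAAAC, then reverse).

5'-CAAAGCTGCTAGAAAACCTTTCGGTCTACCTCTCGTCTGTGCAATGTGCGTC-3'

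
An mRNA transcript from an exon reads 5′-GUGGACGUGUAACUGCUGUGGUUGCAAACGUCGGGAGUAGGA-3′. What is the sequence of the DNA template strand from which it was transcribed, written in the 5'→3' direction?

Replace U with T to get the coding DNA strand: GTGGACGTGTAACTGCTGTGGTTGCAAACGTCGGGAGTAGGA. The template strand is its reverse complement (complement CACCTGCACATTGACGACACCAACGTTTGCAGCCCTCATCCT, then reverse).

5'-TCCTACTCCCGACGTTTGCAACCACAGCAGTTACACGTCCAC-3'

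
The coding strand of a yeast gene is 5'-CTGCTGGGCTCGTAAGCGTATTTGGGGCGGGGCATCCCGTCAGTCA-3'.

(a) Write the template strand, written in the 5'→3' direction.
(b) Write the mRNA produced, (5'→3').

(a) The template strand is the reverse complement of the coding strand: complement GACGACCCGAGCATTCGCATAAACCCCGCCCCGTAGGGCAGTCAGT, then reverse.
(b) mRNA matches the coding strand with T→U.

(a) 5'-TGACTGACGGGATGCCCCGCCCCAAATACGCTTACGAGCCCAGCAG-3'
(b) 5'-CUGCUGGGCUCGUAAGCGUAUUUGGGGCGGGGCAUCCCGUCAGUCA-3'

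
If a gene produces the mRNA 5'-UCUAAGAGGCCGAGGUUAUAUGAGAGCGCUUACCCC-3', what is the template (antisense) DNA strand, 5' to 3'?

Replace U with T to get the coding DNA strand: TCTAAGAGGCCGAGGTTATATGAGAGCGCTTACCCC. The template strand is its reverse complement (complement AGATTCTCCGGCTCCAATATACTCTCGCGAATGGGG, then reverse).

5′-GGGGTAAGCGCTCTCATATAACCTCGGCCTCTTAGA-3′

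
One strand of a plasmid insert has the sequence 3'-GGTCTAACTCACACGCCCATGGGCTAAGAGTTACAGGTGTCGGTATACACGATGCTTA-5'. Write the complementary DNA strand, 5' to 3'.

The strand is given 3'→5', so its complement runs 5'→3' in the same left-to-right order: pair each base A↔T, G↔C.

5'-CCAGATTGAGTGTGCGGGTACCCGATTCTCAATGTCCACAGCCATATGTGCTACGAAT-3'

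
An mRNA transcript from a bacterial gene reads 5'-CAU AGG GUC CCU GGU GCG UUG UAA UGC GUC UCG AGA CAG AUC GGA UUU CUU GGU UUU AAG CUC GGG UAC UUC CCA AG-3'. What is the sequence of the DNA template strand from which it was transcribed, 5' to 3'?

Replace U with T to get the coding DNA strand: CATAGGGTCCCTGGTGCGTTGTAATGCGTCTCGAGACAGATCGGATTTCTTGGTTTTAAGCTCGGGTACTTCCCAAG. The template strand is its reverse complement (complement GTATCCCAGGGACCACGCAACATTACGCAGAGCTCTGTCTAGCCTAAAGAACCAAAATTCGAGCCCATGAAGGGTTC, then reverse).

5'-CTTGGGAAGTACCCGAGCTTAAAACCAAGAAATCCGATCTGTCTCGAGACGCATTACAACGCACCAGGGACCCTATG-3'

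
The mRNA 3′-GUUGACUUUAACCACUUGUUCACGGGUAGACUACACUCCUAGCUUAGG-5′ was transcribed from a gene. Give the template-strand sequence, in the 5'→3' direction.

Written 5'→3' the mRNA is GGAUUCGAUCCUCACAUCAGAUGGGCACUUGUUCACCAAUUUCAGUUG, so the coding DNA strand is GGATTCGATCCTCACATCAGATGGGCACTTGTTCACCAATTTCAGTTG. The template is its reverse complement.

5'-CAACTGAAATTGGTGAACAAGTGCCCATCTGATGTGAGGATCGAATCC-3'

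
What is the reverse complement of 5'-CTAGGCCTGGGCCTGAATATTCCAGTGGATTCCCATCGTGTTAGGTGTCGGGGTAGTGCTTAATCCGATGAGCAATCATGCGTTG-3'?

5'-CAACGCATGATTGCTCATCGGATTAAGCACTACCCCGACACCTAACACGATGGGAATCCACTGGAATATTCAGGCCCAGGCCTAG-3'

Complement each base (A↔T, G↔C): GATCCGGACCCGGACTTATAAGGTCACCTAAGGGTAGCACAATCCACAGCCCCATCACGAATTAGGCTACTCGTTAGTACGCAAC. Then reverse.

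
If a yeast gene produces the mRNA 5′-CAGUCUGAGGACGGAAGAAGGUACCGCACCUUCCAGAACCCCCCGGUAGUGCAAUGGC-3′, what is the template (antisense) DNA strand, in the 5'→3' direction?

5′-GCCATTGCACTACCGGGGGGTTCTGGAAGGTGCGGTACCTTCTTCCGTCCTCAGACTG-3′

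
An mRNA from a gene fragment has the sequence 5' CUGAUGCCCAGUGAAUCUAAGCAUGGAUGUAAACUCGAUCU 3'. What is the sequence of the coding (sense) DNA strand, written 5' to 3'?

The coding DNA strand has the same 5'→3' sequence as the mRNA with U replaced by T.

5'-CTGATGCCCAGTGAATCTAAGCATGGATGTAAACTCGATCT-3'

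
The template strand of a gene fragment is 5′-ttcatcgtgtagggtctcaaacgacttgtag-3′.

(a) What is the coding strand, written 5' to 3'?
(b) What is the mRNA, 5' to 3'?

(a) The coding strand is the reverse complement of the template: complement AAGTAGCACATCCCAGAGTTTGCTGAACATC, then reverse.
(b) mRNA has the coding-strand sequence with T→U.

(a) 5'-CTACAAGTCGTTTGAGACCCTACACGATGAA-3'
(b) 5'-CUACAAGUCGUUUGAGACCCUACACGAUGAA-3'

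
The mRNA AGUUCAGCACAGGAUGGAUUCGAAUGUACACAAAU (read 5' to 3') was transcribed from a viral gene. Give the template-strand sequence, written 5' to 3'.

Replace U with T to get the coding DNA strand: AGTTCAGCACAGGATGGATTCGAATGTACACAAAT. The template strand is its reverse complement (complement TCAAGTCGTGTCCTACCTAAGCTTACATGTGTTTA, then reverse).

5'-ATTTGTGTACATTCGAATCCATCCTGTGCTGAACT-3'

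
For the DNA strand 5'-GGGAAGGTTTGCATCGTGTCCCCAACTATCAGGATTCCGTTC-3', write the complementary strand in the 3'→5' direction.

Base-pairing A↔T, G↔C gives the complement. The complementary strand is antiparallel, so paired with a 5'→3' strand it runs 3'→5'.

3′-CCCTTCCAAACGTAGCACAGGGGTTGATAGTCCTAAGGCAAG-5′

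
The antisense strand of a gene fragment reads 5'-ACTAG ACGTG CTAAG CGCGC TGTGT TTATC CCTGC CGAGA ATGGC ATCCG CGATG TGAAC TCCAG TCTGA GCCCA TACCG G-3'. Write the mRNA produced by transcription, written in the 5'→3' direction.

5′-CCGGUAUGGGCUCAGACUGGAGUUCACAUCGCGGAUGCCAUUCUCGGCAGGGAUAAACACAGCGCGCUUAGCACGUCUAGU-3′

The mRNA has the sequence of the coding strand (reverse complement of the template) with T→U. Reverse complement of ACTAGACGTGCTAAGCGCGCTGTGTTTATCCCTGCCGAGAATGGCATCCGCGATGTGAACTCCAGTCTGAGCCCATACCGG is CCGGTATGGGCTCAGACTGGAGTTCACATCGCGGATGCCATTCTCGGCAGGGATAAACACAGCGCGCTTAGCACGTCTAGT; then T→U.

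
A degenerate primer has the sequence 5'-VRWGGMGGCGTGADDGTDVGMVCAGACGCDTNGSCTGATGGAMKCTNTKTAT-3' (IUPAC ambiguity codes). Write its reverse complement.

Standard pairs A↔T, G↔C; ambiguity codes pair R↔Y, M↔K, W↔W, S↔S, D↔H, V↔B, N↔N. Complement (BYWCCKCCGCACTHHCAHBCKBGTCTGCGHANCSGACTACCTKMGANAMATA), then reverse for 5'→3'.

5'-ATAMANAGMKTCCATCAGSCNAHGCGTCTGBKCBHACHHTCACGCCKCCWYB-3'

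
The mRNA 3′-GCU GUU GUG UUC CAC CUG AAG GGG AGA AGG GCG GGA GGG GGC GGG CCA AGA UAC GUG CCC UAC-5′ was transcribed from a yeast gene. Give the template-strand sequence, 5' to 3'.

Written 5'→3' the mRNA is CAUCCCGUGCAUAGAACCGGGCGGGGGAGGGCGGGAAGAGGGGAAGUCCACCUUGUGUUGUCG, so the coding DNA strand is CATCCCGTGCATAGAACCGGGCGGGGGAGGGCGGGAAGAGGGGAAGTCCACCTTGTGTTGTCG. The template is its reverse complement.

5'-CGACAACACAAGGTGGACTTCCCCTCTTCCCGCCCTCCCCCGCCCGGTTCTATGCACGGGATG-3'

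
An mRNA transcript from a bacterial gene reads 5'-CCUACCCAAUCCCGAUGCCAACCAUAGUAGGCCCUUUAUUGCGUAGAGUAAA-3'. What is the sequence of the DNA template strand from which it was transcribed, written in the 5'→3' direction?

Replace U with T to get the coding DNA strand: CCTACCCAATCCCGATGCCAACCATAGTAGGCCCTTTATTGCGTAGAGTAAA. The template strand is its reverse complement (complement GGATGGGTTAGGGCTACGGTTGGTATCATCCGGGAAATAACGCATCTCATTT, then reverse).

5′-TTTACTCTACGCAATAAAGGGCCTACTATGGTTGGCATCGGGATTGGGTAGG-3′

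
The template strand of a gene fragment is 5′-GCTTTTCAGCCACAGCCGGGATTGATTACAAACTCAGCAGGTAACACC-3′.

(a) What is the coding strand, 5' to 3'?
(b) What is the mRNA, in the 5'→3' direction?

(a) The coding strand is the reverse complement of the template: complement CGAAAAGTCGGTGTCGGCCCTAACTAATGTTTGAGTCGTCCATTGTGG, then reverse.
(b) mRNA has the coding-strand sequence with T→U.

(a) 5'-GGTGTTACCTGCTGAGTTTGTAATCAATCCCGGCTGTGGCTGAAAAGC-3'
(b) 5'-GGUGUUACCUGCUGAGUUUGUAAUCAAUCCCGGCUGUGGCUGAAAAGC-3'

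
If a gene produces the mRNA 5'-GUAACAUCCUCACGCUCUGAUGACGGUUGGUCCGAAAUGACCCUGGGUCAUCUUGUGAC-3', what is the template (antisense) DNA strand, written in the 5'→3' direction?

5'-GTCACAAGATGACCCAGGGTCATTTCGGACCAACCGTCATCAGAGCGTGAGGATGTTAC-3'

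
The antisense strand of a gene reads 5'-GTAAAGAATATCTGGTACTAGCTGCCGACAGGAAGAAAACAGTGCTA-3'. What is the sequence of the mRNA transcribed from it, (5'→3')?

The mRNA has the sequence of the coding strand (reverse complement of the template) with T→U. Reverse complement of GTAAAGAATATCTGGTACTAGCTGCCGACAGGAAGAAAACAGTGCTA is TAGCACTGTTTTCTTCCTGTCGGCAGCTAGTACCAGATATTCTTTAC; then T→U.

5'-UAGCACUGUUUUCUUCCUGUCGGCAGCUAGUACCAGAUAUUCUUUAC-3'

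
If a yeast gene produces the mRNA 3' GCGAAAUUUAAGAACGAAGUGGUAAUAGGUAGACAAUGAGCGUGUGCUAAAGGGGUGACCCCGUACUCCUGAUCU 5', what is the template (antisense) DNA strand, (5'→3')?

5'-CGCTTTAAATTCTTGCTTCACCATTATCCATCTGTTACTCGCACACGATTTCCCCACTGGGGCATGAGGACTAGA-3'

Written 5'→3' the mRNA is UCUAGUCCUCAUGCCCCAGUGGGGAAAUCGUGUGCGAGUAACAGAUGGAUAAUGGUGAAGCAAGAAUUUAAAGCG, so the coding DNA strand is TCTAGTCCTCATGCCCCAGTGGGGAAATCGTGTGCGAGTAACAGATGGATAATGGTGAAGCAAGAATTTAAAGCG. The template is its reverse complement.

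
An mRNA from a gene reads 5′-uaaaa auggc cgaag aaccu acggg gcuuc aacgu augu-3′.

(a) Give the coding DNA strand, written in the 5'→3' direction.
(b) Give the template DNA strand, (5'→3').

(a) The coding strand matches the mRNA with U→T.
(b) The template strand is the reverse complement of the coding strand.

(a) 5'-TAAAAATGGCCGAAGAACCTACGGGGCTTCAACGTATGT-3'
(b) 5'-ACATACGTTGAAGCCCCGTAGGTTCTTCGGCCATTTTTA-3'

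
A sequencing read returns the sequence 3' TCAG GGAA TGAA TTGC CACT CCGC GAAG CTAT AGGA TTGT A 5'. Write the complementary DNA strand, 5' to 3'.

The strand is given 3'→5', so its complement runs 5'→3' in the same left-to-right order: pair each base A↔T, G↔C.

5'-AGTCCCTTACTTAACGGTGAGGCGCTTCGATATCCTAACAT-3'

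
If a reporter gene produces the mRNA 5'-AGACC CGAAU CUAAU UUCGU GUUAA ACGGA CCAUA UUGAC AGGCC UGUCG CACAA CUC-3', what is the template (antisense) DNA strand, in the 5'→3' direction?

Replace U with T to get the coding DNA strand: AGACCCGAATCTAATTTCGTGTTAAACGGACCATATTGACAGGCCTGTCGCACAACTC. The template strand is its reverse complement (complement TCTGGGCTTAGATTAAAGCACAATTTGCCTGGTATAACTGTCCGGACAGCGTGTTGAG, then reverse).

5′-GAGTTGTGCGACAGGCCTGTCAATATGGTCCGTTTAACACGAAATTAGATTCGGGTCT-3′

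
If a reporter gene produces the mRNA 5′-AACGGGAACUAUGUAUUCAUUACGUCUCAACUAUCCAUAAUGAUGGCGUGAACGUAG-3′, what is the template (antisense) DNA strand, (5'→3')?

5'-CTACGTTCACGCCATCATTATGGATAGTTGAGACGTAATGAATACATAGTTCCCGTT-3'

Replace U with T to get the coding DNA strand: AACGGGAACTATGTATTCATTACGTCTCAACTATCCATAATGATGGCGTGAACGTAG. The template strand is its reverse complement (complement TTGCCCTTGATACATAAGTAATGCAGAGTTGATAGGTATTACTACCGCACTTGCATC, then reverse).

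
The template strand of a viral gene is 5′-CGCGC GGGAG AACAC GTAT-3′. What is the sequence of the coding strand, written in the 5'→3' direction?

The coding strand is complementary and antiparallel to the template: take the complement (A↔T, G↔C) and reverse.

5′-ATACGTGTTCTCCCGCGCG-3′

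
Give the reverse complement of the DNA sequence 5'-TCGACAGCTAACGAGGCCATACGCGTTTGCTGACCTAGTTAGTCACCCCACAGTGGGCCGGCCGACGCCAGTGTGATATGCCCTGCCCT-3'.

Reading the sequence 3'→5' and pairing each base (A↔T, G↔C) gives the reverse complement directly.

5′-AGGGCAGGGCATATCACACTGGCGTCGGCCGGCCCACTGTGGGGTGACTAACTAGGTCAGCAAACGCGTATGGCCTCGTTAGCTGTCGA-3′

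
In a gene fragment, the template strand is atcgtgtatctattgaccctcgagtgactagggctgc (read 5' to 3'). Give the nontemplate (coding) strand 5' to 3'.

The coding strand is complementary and antiparallel to the template: take the complement (A↔T, G↔C) and reverse.

5'-GCAGCCCTAGTCACTCGAGGGTCAATAGATACACGAT-3'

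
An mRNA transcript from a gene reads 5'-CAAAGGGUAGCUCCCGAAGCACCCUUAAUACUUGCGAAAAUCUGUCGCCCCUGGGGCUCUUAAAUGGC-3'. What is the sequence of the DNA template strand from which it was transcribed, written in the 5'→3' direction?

Replace U with T to get the coding DNA strand: CAAAGGGTAGCTCCCGAAGCACCCTTAATACTTGCGAAAATCTGTCGCCCCTGGGGCTCTTAAATGGC. The template strand is its reverse complement (complement GTTTCCCATCGAGGGCTTCGTGGGAATTATGAACGCTTTTAGACAGCGGGGACCCCGAGAATTTACCG, then reverse).

5'-GCCATTTAAGAGCCCCAGGGGCGACAGATTTTCGCAAGTATTAAGGGTGCTTCGGGAGCTACCCTTTG-3'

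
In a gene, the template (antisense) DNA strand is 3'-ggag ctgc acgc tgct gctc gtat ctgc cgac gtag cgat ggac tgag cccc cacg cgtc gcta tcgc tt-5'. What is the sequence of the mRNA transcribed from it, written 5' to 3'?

5'-CCUCGACGUGCGACGACGAGCAUAGACGGCUGCAUCGCUACCUGACUCGGGGGUGCGCAGCGAUAGCGAA-3'

Reading the template 3'→5' as shown, RNA polymerase pairs each base (A→U, T→A, G↔C) to build mRNA 5'→3' directly.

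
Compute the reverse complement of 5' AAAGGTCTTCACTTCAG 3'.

5'-CTGAAGTGAAGACCTTT-3'

Reading the sequence 3'→5' and pairing each base (A↔T, G↔C) gives the reverse complement directly.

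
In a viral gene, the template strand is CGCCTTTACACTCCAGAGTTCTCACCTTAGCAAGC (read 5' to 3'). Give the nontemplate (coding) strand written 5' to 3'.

5′-GCTTGCTAAGGTGAGAACTCTGGAGTGTAAAGGCG-3′

The coding strand is complementary and antiparallel to the template: take the complement (A↔T, G↔C) and reverse.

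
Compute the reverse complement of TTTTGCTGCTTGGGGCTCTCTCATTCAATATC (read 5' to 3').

5'-GATATTGAATGAGAGAGCCCCAAGCAGCAAAA-3'

Complement each base (A↔T, G↔C): AAAACGACGAACCCCGAGAGAGTAAGTTATAG. Then reverse.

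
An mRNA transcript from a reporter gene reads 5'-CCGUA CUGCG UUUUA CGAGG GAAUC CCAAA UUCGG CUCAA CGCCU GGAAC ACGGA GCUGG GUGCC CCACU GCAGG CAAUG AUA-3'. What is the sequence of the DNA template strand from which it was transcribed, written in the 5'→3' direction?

5'-TATCATTGCCTGCAGTGGGGCACCCAGCTCCGTGTTCCAGGCGTTGAGCCGAATTTGGGATTCCCTCGTAAAACGCAGTACGG-3'

Replace U with T to get the coding DNA strand: CCGTACTGCGTTTTACGAGGGAATCCCAAATTCGGCTCAACGCCTGGAACACGGAGCTGGGTGCCCCACTGCAGGCAATGATA. The template strand is its reverse complement (complement GGCATGACGCAAAATGCTCCCTTAGGGTTTAAGCCGAGTTGCGGACCTTGTGCCTCGACCCACGGGGTGACGTCCGTTACTAT, then reverse).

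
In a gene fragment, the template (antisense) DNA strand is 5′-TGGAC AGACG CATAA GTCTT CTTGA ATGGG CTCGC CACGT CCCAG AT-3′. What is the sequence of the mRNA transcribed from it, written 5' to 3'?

5'-AUCUGGGACGUGGCGAGCCCAUUCAAGAAGACUUAUGCGUCUGUCCA-3'

The mRNA has the sequence of the coding strand (reverse complement of the template) with T→U. Reverse complement of TGGACAGACGCATAAGTCTTCTTGAATGGGCTCGCCACGTCCCAGAT is ATCTGGGACGTGGCGAGCCCATTCAAGAAGACTTATGCGTCTGTCCA; then T→U.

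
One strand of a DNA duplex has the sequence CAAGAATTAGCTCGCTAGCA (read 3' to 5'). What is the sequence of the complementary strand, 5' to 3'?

5'-GTTCTTAATCGAGCGATCGT-3'

The strand is given 3'→5', so its complement runs 5'→3' in the same left-to-right order: pair each base A↔T, G↔C.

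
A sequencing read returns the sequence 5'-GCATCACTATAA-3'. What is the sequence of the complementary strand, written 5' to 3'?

Pairing A↔T and G↔C gives CGTAGTGATATT, running 3'→5'. Reverse for the 5'→3' convention.

5'-TTATAGTGATGC-3'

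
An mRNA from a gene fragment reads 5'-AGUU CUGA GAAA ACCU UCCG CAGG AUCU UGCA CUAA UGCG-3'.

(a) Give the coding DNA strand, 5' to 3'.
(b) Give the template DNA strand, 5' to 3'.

(a) 5'-AGTTCTGAGAAAACCTTCCGCAGGATCTTGCACTAATGCG-3'
(b) 5'-CGCATTAGTGCAAGATCCTGCGGAAGGTTTTCTCAGAACT-3'

(a) The coding strand matches the mRNA with U→T.
(b) The template strand is the reverse complement of the coding strand.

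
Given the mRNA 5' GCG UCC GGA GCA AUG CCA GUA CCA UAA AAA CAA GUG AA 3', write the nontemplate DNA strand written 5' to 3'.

5′-GCGTCCGGAGCAATGCCAGTACCATAAAAACAAGTGAA-3′

The coding DNA strand has the same 5'→3' sequence as the mRNA with U replaced by T.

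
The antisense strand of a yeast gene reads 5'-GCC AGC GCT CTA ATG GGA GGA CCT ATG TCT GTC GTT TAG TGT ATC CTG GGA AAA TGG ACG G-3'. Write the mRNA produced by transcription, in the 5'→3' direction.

RNA polymerase reads the template 3'→5' and synthesizes mRNA 5'→3' by base-pairing (A→U, T→A, G↔C). The complement of the template is CGGTCGCGAGATTACCCTCCTGGATACAGACAGCAAATCACATAGGACCCTTTTACCTGCC; antiparallel, so 5'→3' the coding strand is CCGTCCATTTTCCCAGGATACACTAAACGACAGACATAGGTCCTCCCATTAGAGCGCTGGC. Replace T with U for the mRNA.

5'-CCGUCCAUUUUCCCAGGAUACACUAAACGACAGACAUAGGUCCUCCCAUUAGAGCGCUGGC-3'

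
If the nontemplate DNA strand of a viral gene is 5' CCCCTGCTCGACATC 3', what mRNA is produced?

5'-CCCCUGCUCGACAUC-3'

mRNA has the coding-strand sequence with U in place of T.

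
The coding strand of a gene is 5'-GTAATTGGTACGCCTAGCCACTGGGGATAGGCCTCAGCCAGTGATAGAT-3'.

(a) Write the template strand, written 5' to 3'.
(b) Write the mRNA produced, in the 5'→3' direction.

(a) The template strand is the reverse complement of the coding strand: complement CATTAACCATGCGGATCGGTGACCCCTATCCGGAGTCGGTCACTATCTA, then reverse.
(b) mRNA matches the coding strand with T→U.

(a) 5'-ATCTATCACTGGCTGAGGCCTATCCCCAGTGGCTAGGCGTACCAATTAC-3'
(b) 5'-GUAAUUGGUACGCCUAGCCACUGGGGAUAGGCCUCAGCCAGUGAUAGAU-3'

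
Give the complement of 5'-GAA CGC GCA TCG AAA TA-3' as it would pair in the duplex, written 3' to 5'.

3'-CTTGCGCGTAGCTTTAT-5'

Base-pairing A↔T, G↔C gives the complement. The complementary strand is antiparallel, so paired with a 5'→3' strand it runs 3'→5'.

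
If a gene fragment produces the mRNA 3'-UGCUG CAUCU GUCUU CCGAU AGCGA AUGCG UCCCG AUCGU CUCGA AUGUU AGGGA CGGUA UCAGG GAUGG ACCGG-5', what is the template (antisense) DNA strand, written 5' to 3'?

Written 5'→3' the mRNA is GGCCAGGUAGGGACUAUGGCAGGGAUUGUAAGCUCUGCUAGCCCUGCGUAAGCGAUAGCCUUCUGUCUACGUCGU, so the coding DNA strand is GGCCAGGTAGGGACTATGGCAGGGATTGTAAGCTCTGCTAGCCCTGCGTAAGCGATAGCCTTCTGTCTACGTCGT. The template is its reverse complement.

5'-ACGACGTAGACAGAAGGCTATCGCTTACGCAGGGCTAGCAGAGCTTACAATCCCTGCCATAGTCCCTACCTGGCC-3'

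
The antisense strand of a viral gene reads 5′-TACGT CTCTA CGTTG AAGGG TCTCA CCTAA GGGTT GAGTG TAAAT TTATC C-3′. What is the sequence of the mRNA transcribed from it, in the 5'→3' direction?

RNA polymerase reads the template 3'→5' and synthesizes mRNA 5'→3' by base-pairing (A→U, T→A, G↔C). The complement of the template is ATGCAGAGATGCAACTTCCCAGAGTGGATTCCCAACTCACATTTAAATAGG; antiparallel, so 5'→3' the coding strand is GGATAAATTTACACTCAACCCTTAGGTGAGACCCTTCAACGTAGAGACGTA. Replace T with U for the mRNA.

5'-GGAUAAAUUUACACUCAACCCUUAGGUGAGACCCUUCAACGUAGAGACGUA-3'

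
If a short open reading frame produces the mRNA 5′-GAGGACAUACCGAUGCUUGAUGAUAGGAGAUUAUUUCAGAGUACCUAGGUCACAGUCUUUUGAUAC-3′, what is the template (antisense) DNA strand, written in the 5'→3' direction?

5′-GTATCAAAAGACTGTGACCTAGGTACTCTGAAATAATCTCCTATCATCAAGCATCGGTATGTCCTC-3′

Replace U with T to get the coding DNA strand: GAGGACATACCGATGCTTGATGATAGGAGATTATTTCAGAGTACCTAGGTCACAGTCTTTTGATAC. The template strand is its reverse complement (complement CTCCTGTATGGCTACGAACTACTATCCTCTAATAAAGTCTCATGGATCCAGTGTCAGAAAACTATG, then reverse).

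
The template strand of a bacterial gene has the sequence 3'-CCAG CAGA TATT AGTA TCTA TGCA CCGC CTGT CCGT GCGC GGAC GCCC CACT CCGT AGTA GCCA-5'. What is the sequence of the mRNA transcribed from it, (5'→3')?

Reading the template 3'→5' as shown, RNA polymerase pairs each base (A→U, T→A, G↔C) to build mRNA 5'→3' directly.

5'-GGUCGUCUAUAAUCAUAGAUACGUGGCGGACAGGCACGCGCCUGCGGGGUGAGGCAUCAUCGGU-3'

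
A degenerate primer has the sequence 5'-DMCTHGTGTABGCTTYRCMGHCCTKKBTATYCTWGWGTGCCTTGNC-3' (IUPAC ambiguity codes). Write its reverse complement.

Standard pairs A↔T, G↔C; ambiguity codes pair R↔Y, M↔K, W↔W, B↔V, D↔H, N↔N. Complement (HKGADCACATVCGAARYGKCDGGAMMVATARGAWCWCACGGAACNG), then reverse for 5'→3'.

5'-GNCAAGGCACWCWAGRATAVMMAGGDCKGYRAAGCVTACACDAGKH-3'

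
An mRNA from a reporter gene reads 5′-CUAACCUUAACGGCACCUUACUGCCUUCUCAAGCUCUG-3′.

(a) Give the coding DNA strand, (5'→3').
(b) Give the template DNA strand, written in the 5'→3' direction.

(a) 5'-CTAACCTTAACGGCACCTTACTGCCTTCTCAAGCTCTG-3'
(b) 5'-CAGAGCTTGAGAAGGCAGTAAGGTGCCGTTAAGGTTAG-3'

(a) The coding strand matches the mRNA with U→T.
(b) The template strand is the reverse complement of the coding strand.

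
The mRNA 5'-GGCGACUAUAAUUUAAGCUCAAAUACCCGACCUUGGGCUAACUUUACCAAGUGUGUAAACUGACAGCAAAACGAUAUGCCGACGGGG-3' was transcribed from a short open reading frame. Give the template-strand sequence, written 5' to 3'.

5′-CCCCGTCGGCATATCGTTTTGCTGTCAGTTTACACACTTGGTAAAGTTAGCCCAAGGTCGGGTATTTGAGCTTAAATTATAGTCGCC-3′

Replace U with T to get the coding DNA strand: GGCGACTATAATTTAAGCTCAAATACCCGACCTTGGGCTAACTTTACCAAGTGTGTAAACTGACAGCAAAACGATATGCCGACGGGG. The template strand is its reverse complement (complement CCGCTGATATTAAATTCGAGTTTATGGGCTGGAACCCGATTGAAATGGTTCACACATTTGACTGTCGTTTTGCTATACGGCTGCCCC, then reverse).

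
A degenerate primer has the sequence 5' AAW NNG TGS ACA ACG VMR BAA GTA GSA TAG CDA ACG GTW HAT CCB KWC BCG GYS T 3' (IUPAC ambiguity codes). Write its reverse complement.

Standard pairs A↔T, G↔C; ambiguity codes pair R↔Y, M↔K, W↔W, S↔S, B↔V, D↔H, N↔N. Complement (TTWNNCACSTGTTGCBKYVTTCATCSTATCGHTTGCCAWDTAGGVMWGVGCCRSA), then reverse for 5'→3'.

5'-ASRCCGVGWMVGGATDWACCGTTHGCTATSCTACTTVYKBCGTTGTSCACNNWTT-3'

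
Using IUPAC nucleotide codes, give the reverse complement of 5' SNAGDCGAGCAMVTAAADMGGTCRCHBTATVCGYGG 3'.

5'-CCRCGBATAVDGYGACCKHTTTABKTGCTCGHCTNS-3'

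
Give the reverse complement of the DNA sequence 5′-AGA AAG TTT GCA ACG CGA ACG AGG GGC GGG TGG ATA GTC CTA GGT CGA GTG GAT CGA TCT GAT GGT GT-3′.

5′-ACACCATCAGATCGATCCACTCGACCTAGGACTATCCACCCGCCCCTCGTTCGCGTTGCAAACTTTCT-3′

Complement each base (A↔T, G↔C): TCTTTCAAACGTTGCGCTTGCTCCCCGCCCACCTATCAGGATCCAGCTCACCTAGCTAGACTACCACA. Then reverse.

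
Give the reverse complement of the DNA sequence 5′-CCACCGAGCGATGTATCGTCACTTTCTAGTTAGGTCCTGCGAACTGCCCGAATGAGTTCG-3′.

Complement each base (A↔T, G↔C): GGTGGCTCGCTACATAGCAGTGAAAGATCAATCCAGGACGCTTGACGGGCTTACTCAAGC. Then reverse.

5'-CGAACTCATTCGGGCAGTTCGCAGGACCTAACTAGAAAGTGACGATACATCGCTCGGTGG-3'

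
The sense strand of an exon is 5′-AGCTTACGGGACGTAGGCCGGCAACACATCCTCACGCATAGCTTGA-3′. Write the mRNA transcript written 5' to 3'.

5'-AGCUUACGGGACGUAGGCCGGCAACACAUCCUCACGCAUAGCUUGA-3'

mRNA has the coding-strand sequence with U in place of T.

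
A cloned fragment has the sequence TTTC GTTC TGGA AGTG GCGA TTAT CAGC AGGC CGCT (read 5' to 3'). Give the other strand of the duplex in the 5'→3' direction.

Pairing A↔T and G↔C gives AAAGCAAGACCTTCACCGCTAATAGTCGTCCGGCGA, running 3'→5'. Reverse for the 5'→3' convention.

5'-AGCGGCCTGCTGATAATCGCCACTTCCAGAACGAAA-3'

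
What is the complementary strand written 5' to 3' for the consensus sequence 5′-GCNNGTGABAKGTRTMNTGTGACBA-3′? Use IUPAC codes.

5′-TVGTCACANKAYACMTVTCACNNGC-3′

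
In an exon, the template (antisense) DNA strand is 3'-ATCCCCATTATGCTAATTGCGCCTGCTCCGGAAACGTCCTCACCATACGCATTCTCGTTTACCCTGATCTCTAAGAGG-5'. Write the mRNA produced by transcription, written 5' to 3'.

Reading the template 3'→5' as shown, RNA polymerase pairs each base (A→U, T→A, G↔C) to build mRNA 5'→3' directly.

5'-UAGGGGUAAUACGAUUAACGCGGACGAGGCCUUUGCAGGAGUGGUAUGCGUAAGAGCAAAUGGGACUAGAGAUUCUCC-3'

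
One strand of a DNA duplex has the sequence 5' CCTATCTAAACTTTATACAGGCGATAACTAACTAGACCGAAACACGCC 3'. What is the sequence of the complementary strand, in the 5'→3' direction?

5'-GGCGTGTTTCGGTCTAGTTAGTTATCGCCTGTATAAAGTTTAGATAGG-3'

The complement of CCTATCTAAACTTTATACAGGCGATAACTAACTAGACCGAAACACGCC is GGATAGATTTGAAATATGTCCGCTATTGATTGATCTGGCTTTGTGCGG (A↔T, G↔C). DNA strands are antiparallel, so the complementary strand runs 3'→5'; reversing gives the 5'→3' form.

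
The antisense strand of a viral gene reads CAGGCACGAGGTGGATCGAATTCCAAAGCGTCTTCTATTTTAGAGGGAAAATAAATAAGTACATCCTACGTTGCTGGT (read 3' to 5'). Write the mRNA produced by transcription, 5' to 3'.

Reading the template 3'→5' as shown, RNA polymerase pairs each base (A→U, T→A, G↔C) to build mRNA 5'→3' directly.

5'-GUCCGUGCUCCACCUAGCUUAAGGUUUCGCAGAAGAUAAAAUCUCCCUUUUAUUUAUUCAUGUAGGAUGCAACGACCA-3'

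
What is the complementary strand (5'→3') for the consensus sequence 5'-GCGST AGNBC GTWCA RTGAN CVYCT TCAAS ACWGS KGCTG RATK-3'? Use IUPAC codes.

5′-MATYCAGCMSCWGTSTTGAAGRBGNTCAYTGWACGVNCTASCGC-3′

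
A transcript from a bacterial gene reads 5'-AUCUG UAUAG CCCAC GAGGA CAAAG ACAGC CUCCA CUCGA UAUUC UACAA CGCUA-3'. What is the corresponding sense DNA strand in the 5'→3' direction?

5'-ATCTGTATAGCCCACGAGGACAAAGACAGCCTCCACTCGATATTCTACAACGCTA-3'

The coding DNA strand has the same 5'→3' sequence as the mRNA with U replaced by T.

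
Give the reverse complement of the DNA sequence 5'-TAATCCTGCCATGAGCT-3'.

Complement each base (A↔T, G↔C): ATTAGGACGGTACTCGA. Then reverse.

5'-AGCTCATGGCAGGATTA-3'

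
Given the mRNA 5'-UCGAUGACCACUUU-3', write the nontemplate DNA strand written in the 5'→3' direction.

The coding DNA strand has the same 5'→3' sequence as the mRNA with U replaced by T.

5'-TCGATGACCACTTT-3'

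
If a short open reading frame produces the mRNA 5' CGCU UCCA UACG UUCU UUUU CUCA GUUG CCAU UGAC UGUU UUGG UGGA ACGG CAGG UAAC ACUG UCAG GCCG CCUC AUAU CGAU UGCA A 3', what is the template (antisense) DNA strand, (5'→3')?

5'-TTGCAATCGATATGAGGCGGCCTGACAGTGTTACCTGCCGTTCCACCAAAACAGTCAATGGCAACTGAGAAAAAGAACGTATGGAAGCG-3'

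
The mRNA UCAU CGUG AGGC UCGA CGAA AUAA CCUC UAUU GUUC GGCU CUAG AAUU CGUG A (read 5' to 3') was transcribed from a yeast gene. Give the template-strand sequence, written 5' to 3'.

5'-TCACGAATTCTAGAGCCGAACAATAGAGGTTATTTCGTCGAGCCTCACGATGA-3'

Replace U with T to get the coding DNA strand: TCATCGTGAGGCTCGACGAAATAACCTCTATTGTTCGGCTCTAGAATTCGTGA. The template strand is its reverse complement (complement AGTAGCACTCCGAGCTGCTTTATTGGAGATAACAAGCCGAGATCTTAAGCACT, then reverse).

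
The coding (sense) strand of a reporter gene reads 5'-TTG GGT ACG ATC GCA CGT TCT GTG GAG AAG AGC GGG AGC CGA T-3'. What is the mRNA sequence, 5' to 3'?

5'-UUGGGUACGAUCGCACGUUCUGUGGAGAAGAGCGGGAGCCGAU-3'

mRNA has the coding-strand sequence with U in place of T.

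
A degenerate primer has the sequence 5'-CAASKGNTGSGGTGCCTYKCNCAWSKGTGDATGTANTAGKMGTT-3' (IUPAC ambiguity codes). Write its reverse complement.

5'-AACKMCTANTACATHCACMSWTGNGMRAGGCACCSCANCMSTTG-3'

Standard pairs A↔T, G↔C; ambiguity codes pair Y↔R, M↔K, W↔W, S↔S, D↔H, N↔N. Complement (GTTSMCNACSCCACGGARMGNGTWSMCACHTACATNATCMKCAA), then reverse for 5'→3'.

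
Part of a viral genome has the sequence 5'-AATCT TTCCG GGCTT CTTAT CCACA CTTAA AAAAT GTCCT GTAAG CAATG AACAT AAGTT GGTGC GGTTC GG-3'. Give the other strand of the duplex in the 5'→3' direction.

5'-CCGAACCGCACCAACTTATGTTCATTGCTTACAGGACATTTTTTAAGTGTGGATAAGAAGCCCGGAAAGATT-3'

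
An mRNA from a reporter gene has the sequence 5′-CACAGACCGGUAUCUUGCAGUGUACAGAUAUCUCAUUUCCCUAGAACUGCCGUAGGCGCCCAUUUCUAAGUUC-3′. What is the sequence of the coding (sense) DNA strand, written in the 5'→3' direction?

The coding DNA strand has the same 5'→3' sequence as the mRNA with U replaced by T.

5'-CACAGACCGGTATCTTGCAGTGTACAGATATCTCATTTCCCTAGAACTGCCGTAGGCGCCCATTTCTAAGTTC-3'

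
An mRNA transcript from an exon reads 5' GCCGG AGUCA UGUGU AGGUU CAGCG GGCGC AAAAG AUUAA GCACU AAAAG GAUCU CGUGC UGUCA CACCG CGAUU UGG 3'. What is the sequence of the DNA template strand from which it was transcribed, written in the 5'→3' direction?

5'-CCAAATCGCGGTGTGACAGCACGAGATCCTTTTAGTGCTTAATCTTTTGCGCCCGCTGAACCTACACATGACTCCGGC-3'

Replace U with T to get the coding DNA strand: GCCGGAGTCATGTGTAGGTTCAGCGGGCGCAAAAGATTAAGCACTAAAAGGATCTCGTGCTGTCACACCGCGATTTGG. The template strand is its reverse complement (complement CGGCCTCAGTACACATCCAAGTCGCCCGCGTTTTCTAATTCGTGATTTTCCTAGAGCACGACAGTGTGGCGCTAAACC, then reverse).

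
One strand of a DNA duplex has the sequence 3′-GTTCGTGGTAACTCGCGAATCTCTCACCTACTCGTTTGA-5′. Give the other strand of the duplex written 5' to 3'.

The strand is given 3'→5', so its complement runs 5'→3' in the same left-to-right order: pair each base A↔T, G↔C.

5'-CAAGCACCATTGAGCGCTTAGAGAGTGGATGAGCAAACT-3'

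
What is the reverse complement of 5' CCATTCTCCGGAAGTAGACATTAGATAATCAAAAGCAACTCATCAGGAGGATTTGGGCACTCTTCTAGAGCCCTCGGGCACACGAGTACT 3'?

Complement each base (A↔T, G↔C): GGTAAGAGGCCTTCATCTGTAATCTATTAGTTTTCGTTGAGTAGTCCTCCTAAACCCGTGAGAAGATCTCGGGAGCCCGTGTGCTCATGA. Then reverse.

5'-AGTACTCGTGTGCCCGAGGGCTCTAGAAGAGTGCCCAAATCCTCCTGATGAGTTGCTTTTGATTATCTAATGTCTACTTCCGGAGAATGG-3'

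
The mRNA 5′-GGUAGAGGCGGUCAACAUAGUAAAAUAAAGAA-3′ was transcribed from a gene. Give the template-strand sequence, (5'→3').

5'-TTCTTTATTTTACTATGTTGACCGCCTCTACC-3'

Replace U with T to get the coding DNA strand: GGTAGAGGCGGTCAACATAGTAAAATAAAGAA. The template strand is its reverse complement (complement CCATCTCCGCCAGTTGTATCATTTTATTTCTT, then reverse).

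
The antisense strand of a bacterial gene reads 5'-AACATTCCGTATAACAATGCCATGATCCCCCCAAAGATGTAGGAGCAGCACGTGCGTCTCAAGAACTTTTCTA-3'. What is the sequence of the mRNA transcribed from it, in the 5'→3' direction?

RNA polymerase reads the template 3'→5' and synthesizes mRNA 5'→3' by base-pairing (A→U, T→A, G↔C). The complement of the template is TTGTAAGGCATATTGTTACGGTACTAGGGGGGTTTCTACATCCTCGTCGTGCACGCAGAGTTCTTGAAAAGAT; antiparallel, so 5'→3' the coding strand is TAGAAAAGTTCTTGAGACGCACGTGCTGCTCCTACATCTTTGGGGGGATCATGGCATTGTTATACGGAATGTT. Replace T with U for the mRNA.

5′-UAGAAAAGUUCUUGAGACGCACGUGCUGCUCCUACAUCUUUGGGGGGAUCAUGGCAUUGUUAUACGGAAUGUU-3′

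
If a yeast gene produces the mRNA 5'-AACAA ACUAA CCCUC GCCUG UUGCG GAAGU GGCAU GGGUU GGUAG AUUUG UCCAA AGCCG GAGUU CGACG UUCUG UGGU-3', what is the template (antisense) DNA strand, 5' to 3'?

5'-ACCACAGAACGTCGAACTCCGGCTTTGGACAAATCTACCAACCCATGCCACTTCCGCAACAGGCGAGGGTTAGTTTGTT-3'

Replace U with T to get the coding DNA strand: AACAAACTAACCCTCGCCTGTTGCGGAAGTGGCATGGGTTGGTAGATTTGTCCAAAGCCGGAGTTCGACGTTCTGTGGT. The template strand is its reverse complement (complement TTGTTTGATTGGGAGCGGACAACGCCTTCACCGTACCCAACCATCTAAACAGGTTTCGGCCTCAAGCTGCAAGACACCA, then reverse).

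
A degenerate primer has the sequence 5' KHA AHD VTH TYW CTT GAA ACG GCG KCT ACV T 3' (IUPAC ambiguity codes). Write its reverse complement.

Standard pairs A↔T, G↔C; ambiguity codes pair Y↔R, K↔M, W↔W, D↔H, V↔B. Complement (MDTTDHBADARWGAACTTTGCCGCMGATGBA), then reverse for 5'→3'.

5'-ABGTAGMCGCCGTTTCAAGWRADABHDTTDM-3'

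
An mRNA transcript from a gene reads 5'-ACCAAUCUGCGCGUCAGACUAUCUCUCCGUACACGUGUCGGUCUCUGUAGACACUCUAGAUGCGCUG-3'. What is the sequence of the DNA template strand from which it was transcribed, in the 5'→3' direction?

5′-CAGCGCATCTAGAGTGTCTACAGAGACCGACACGTGTACGGAGAGATAGTCTGACGCGCAGATTGGT-3′

Replace U with T to get the coding DNA strand: ACCAATCTGCGCGTCAGACTATCTCTCCGTACACGTGTCGGTCTCTGTAGACACTCTAGATGCGCTG. The template strand is its reverse complement (complement TGGTTAGACGCGCAGTCTGATAGAGAGGCATGTGCACAGCCAGAGACATCTGTGAGATCTACGCGAC, then reverse).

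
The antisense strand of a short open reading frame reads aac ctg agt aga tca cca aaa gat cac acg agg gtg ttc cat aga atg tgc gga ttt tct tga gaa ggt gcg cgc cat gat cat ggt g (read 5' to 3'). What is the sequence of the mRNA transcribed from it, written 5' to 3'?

5'-CACCAUGAUCAUGGCGCGCACCUUCUCAAGAAAAUCCGCACAUUCUAUGGAACACCCUCGUGUGAUCUUUUGGUGAUCUACUCAGGUU-3'

RNA polymerase reads the template 3'→5' and synthesizes mRNA 5'→3' by base-pairing (A→U, T→A, G↔C). The complement of the template is TTGGACTCATCTAGTGGTTTTCTAGTGTGCTCCCACAAGGTATCTTACACGCCTAAAAGAACTCTTCCACGCGCGGTACTAGTACCAC; antiparallel, so 5'→3' the coding strand is CACCATGATCATGGCGCGCACCTTCTCAAGAAAATCCGCACATTCTATGGAACACCCTCGTGTGATCTTTTGGTGATCTACTCAGGTT. Replace T with U for the mRNA.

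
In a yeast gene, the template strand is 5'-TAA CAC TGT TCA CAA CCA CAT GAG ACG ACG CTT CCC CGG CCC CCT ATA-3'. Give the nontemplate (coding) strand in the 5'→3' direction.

The coding strand is complementary and antiparallel to the template: take the complement (A↔T, G↔C) and reverse.

5′-TATAGGGGGCCGGGGAAGCGTCGTCTCATGTGGTTGTGAACAGTGTTA-3′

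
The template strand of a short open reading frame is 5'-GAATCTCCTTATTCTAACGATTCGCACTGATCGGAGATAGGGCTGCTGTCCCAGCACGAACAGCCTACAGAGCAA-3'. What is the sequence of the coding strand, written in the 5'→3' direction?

The coding strand is complementary and antiparallel to the template: take the complement (A↔T, G↔C) and reverse.

5'-TTGCTCTGTAGGCTGTTCGTGCTGGGACAGCAGCCCTATCTCCGATCAGTGCGAATCGTTAGAATAAGGAGATTC-3'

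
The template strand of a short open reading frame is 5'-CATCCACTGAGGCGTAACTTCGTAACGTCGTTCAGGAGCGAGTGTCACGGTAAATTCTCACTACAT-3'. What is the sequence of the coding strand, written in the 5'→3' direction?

The coding strand is complementary and antiparallel to the template: take the complement (A↔T, G↔C) and reverse.

5'-ATGTAGTGAGAATTTACCGTGACACTCGCTCCTGAACGACGTTACGAAGTTACGCCTCAGTGGATG-3'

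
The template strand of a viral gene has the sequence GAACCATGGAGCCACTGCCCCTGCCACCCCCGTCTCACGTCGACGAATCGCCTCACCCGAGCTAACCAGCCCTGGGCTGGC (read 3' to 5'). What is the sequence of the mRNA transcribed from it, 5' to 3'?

Reading the template 3'→5' as shown, RNA polymerase pairs each base (A→U, T→A, G↔C) to build mRNA 5'→3' directly.

5'-CUUGGUACCUCGGUGACGGGGACGGUGGGGGCAGAGUGCAGCUGCUUAGCGGAGUGGGCUCGAUUGGUCGGGACCCGACCG-3'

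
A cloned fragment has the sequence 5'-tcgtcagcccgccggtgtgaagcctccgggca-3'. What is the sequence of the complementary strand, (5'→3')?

5'-TGCCCGGAGGCTTCACACCGGCGGGCTGACGA-3'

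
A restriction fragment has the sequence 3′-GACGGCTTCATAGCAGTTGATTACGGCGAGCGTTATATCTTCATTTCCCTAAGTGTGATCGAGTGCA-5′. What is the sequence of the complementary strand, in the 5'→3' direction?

The strand is given 3'→5', so its complement runs 5'→3' in the same left-to-right order: pair each base A↔T, G↔C.

5'-CTGCCGAAGTATCGTCAACTAATGCCGCTCGCAATATAGAAGTAAAGGGATTCACACTAGCTCACGT-3'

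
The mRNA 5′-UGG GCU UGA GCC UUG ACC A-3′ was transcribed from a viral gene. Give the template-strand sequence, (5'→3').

5'-TGGTCAAGGCTCAAGCCCA-3'

Replace U with T to get the coding DNA strand: TGGGCTTGAGCCTTGACCA. The template strand is its reverse complement (complement ACCCGAACTCGGAACTGGT, then reverse).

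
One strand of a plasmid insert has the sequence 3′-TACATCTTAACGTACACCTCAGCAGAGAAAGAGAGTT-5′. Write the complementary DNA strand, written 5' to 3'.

5'-ATGTAGAATTGCATGTGGAGTCGTCTCTTTCTCTCAA-3'

The strand is given 3'→5', so its complement runs 5'→3' in the same left-to-right order: pair each base A↔T, G↔C.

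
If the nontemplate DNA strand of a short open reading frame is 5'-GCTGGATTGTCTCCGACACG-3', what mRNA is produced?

5'-GCUGGAUUGUCUCCGACACG-3'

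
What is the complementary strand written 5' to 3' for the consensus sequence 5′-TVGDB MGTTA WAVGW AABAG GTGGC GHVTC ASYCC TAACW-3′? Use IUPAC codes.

5'-WGTTAGGRSTGABDCGCCACCTVTTWCBTWTAACKVHCBA-3'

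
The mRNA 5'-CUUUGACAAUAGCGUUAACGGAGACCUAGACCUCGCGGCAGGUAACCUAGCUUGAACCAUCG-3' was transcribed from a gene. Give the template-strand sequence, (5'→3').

Replace U with T to get the coding DNA strand: CTTTGACAATAGCGTTAACGGAGACCTAGACCTCGCGGCAGGTAACCTAGCTTGAACCATCG. The template strand is its reverse complement (complement GAAACTGTTATCGCAATTGCCTCTGGATCTGGAGCGCCGTCCATTGGATCGAACTTGGTAGC, then reverse).

5'-CGATGGTTCAAGCTAGGTTACCTGCCGCGAGGTCTAGGTCTCCGTTAACGCTATTGTCAAAG-3'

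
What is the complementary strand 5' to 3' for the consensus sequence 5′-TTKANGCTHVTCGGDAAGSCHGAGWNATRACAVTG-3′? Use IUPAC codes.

Standard pairs A↔T, G↔C; ambiguity codes pair R↔Y, K↔M, W↔W, S↔S, D↔H, V↔B, N↔N. Complement (AAMTNCGADBAGCCHTTCSGDCTCWNTAYTGTBAC), then reverse for 5'→3'.

5'-CABTGTYATNWCTCDGSCTTHCCGABDAGCNTMAA-3'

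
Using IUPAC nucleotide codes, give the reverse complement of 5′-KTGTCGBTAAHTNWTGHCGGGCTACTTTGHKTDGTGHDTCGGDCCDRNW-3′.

Standard pairs A↔T, G↔C; ambiguity codes pair R↔Y, K↔M, W↔W, B↔V, D↔H, N↔N. Complement (MACAGCVATTDANWACDGCCCGATGAAACDMAHCACDHAGCCHGGHYNW), then reverse for 5'→3'.

5'-WNYHGGHCCGAHDCACHAMDCAAAGTAGCCCGDCAWNADTTAVCGACAM-3'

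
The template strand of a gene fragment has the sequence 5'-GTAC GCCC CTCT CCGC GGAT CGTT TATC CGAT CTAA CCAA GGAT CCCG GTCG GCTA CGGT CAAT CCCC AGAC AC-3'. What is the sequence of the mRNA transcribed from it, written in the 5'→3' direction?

5'-GUGUCUGGGGAUUGACCGUAGCCGACCGGGAUCCUUGGUUAGAUCGGAUAAACGAUCCGCGGAGAGGGGCGUAC-3'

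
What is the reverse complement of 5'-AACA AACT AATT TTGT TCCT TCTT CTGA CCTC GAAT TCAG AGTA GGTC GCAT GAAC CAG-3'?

5'-CTGGTTCATGCGACCTACTCTGAATTCGAGGTCAGAAGAAGGAACAAAATTAGTTTGTT-3'

Reading the sequence 3'→5' and pairing each base (A↔T, G↔C) gives the reverse complement directly.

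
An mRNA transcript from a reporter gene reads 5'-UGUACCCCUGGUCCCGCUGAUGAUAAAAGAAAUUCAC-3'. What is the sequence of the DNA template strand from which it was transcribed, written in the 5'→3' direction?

5'-GTGAATTTCTTTTATCATCAGCGGGACCAGGGGTACA-3'

Replace U with T to get the coding DNA strand: TGTACCCCTGGTCCCGCTGATGATAAAAGAAATTCAC. The template strand is its reverse complement (complement ACATGGGGACCAGGGCGACTACTATTTTCTTTAAGTG, then reverse).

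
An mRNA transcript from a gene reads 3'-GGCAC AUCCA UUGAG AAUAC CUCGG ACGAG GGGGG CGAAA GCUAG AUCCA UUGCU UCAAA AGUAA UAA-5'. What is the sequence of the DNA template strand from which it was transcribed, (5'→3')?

Written 5'→3' the mRNA is AAUAAUGAAAACUUCGUUACCUAGAUCGAAAGCGGGGGGAGCAGGCUCCAUAAGAGUUACCUACACGG, so the coding DNA strand is AATAATGAAAACTTCGTTACCTAGATCGAAAGCGGGGGGAGCAGGCTCCATAAGAGTTACCTACACGG. The template is its reverse complement.

5'-CCGTGTAGGTAACTCTTATGGAGCCTGCTCCCCCCGCTTTCGATCTAGGTAACGAAGTTTTCATTATT-3'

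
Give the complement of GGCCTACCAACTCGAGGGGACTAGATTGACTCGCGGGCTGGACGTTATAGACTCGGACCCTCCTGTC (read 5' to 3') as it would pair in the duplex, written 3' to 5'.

3′-CCGGATGGTTGAGCTCCCCTGATCTAACTGAGCGCCCGACCTGCAATATCTGAGCCTGGGAGGACAG-5′

Base-pairing A↔T, G↔C gives the complement. The complementary strand is antiparallel, so paired with a 5'→3' strand it runs 3'→5'.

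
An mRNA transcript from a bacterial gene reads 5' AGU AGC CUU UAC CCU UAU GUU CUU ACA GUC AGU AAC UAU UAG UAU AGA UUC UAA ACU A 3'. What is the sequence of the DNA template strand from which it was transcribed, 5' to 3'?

5'-TAGTTTAGAATCTATACTAATAGTTACTGACTGTAAGAACATAAGGGTAAAGGCTACT-3'

Replace U with T to get the coding DNA strand: AGTAGCCTTTACCCTTATGTTCTTACAGTCAGTAACTATTAGTATAGATTCTAAACTA. The template strand is its reverse complement (complement TCATCGGAAATGGGAATACAAGAATGTCAGTCATTGATAATCATATCTAAGATTTGAT, then reverse).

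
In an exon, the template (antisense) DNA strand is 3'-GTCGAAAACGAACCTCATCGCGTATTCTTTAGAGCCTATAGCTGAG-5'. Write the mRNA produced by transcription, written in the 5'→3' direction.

Reading the template 3'→5' as shown, RNA polymerase pairs each base (A→U, T→A, G↔C) to build mRNA 5'→3' directly.

5'-CAGCUUUUGCUUGGAGUAGCGCAUAAGAAAUCUCGGAUAUCGACUC-3'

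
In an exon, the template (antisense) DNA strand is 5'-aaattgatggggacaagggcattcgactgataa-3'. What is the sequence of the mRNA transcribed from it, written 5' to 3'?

5'-UUAUCAGUCGAAUGCCCUUGUCCCCAUCAAUUU-3'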